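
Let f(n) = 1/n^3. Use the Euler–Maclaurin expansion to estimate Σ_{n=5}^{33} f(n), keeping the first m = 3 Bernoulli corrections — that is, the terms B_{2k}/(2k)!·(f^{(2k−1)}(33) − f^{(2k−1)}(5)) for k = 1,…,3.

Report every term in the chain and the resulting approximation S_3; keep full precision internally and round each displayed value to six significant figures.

S_3 ≈ 0.0239494

Integral: ∫_5^33 1/x^3 dx = 0.0195409.
Endpoint term: (f(5) + f(33))/2 = (0.00800000 + 2.78265e-05)/2 = 0.00401391.
Integral + boundary = 0.0235548.
Correction k=1: B_{2}/2! · (f^{(1)}(33) − f^{(1)}(5)) = 1/12 · (-2.52968e-06 − (-0.00480000)) = 0.000399789.
After k=1: 0.0239546.
Correction k=2: B_{4}/4! · (f^{(3)}(33) − f^{(3)}(5)) = −1/720 · (-4.64588e-08 − (-0.00384000)) = -5.33327e-06.
After k=2: 0.0239492.
Correction k=3: B_{6}/6! · (f^{(5)}(33) − f^{(5)}(5)) = 1/30240 · (-1.79180e-09 − (-0.00645120)) = 2.13333e-07.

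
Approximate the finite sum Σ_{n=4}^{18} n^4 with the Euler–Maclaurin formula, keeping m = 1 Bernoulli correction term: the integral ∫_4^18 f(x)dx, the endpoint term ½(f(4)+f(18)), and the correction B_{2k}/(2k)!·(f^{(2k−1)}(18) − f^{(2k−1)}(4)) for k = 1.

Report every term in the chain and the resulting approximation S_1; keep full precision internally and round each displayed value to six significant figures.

The integral term ∫_4^18 x^4 dx = 377709.
½[f(4) + f(18)] = ½[256.000 + 104976] = 52616.0.
Running total after boundary: 430325.
k=1: B_{2}/(2)! × [f^{(1)}(18) − f^{(1)}(4)] = 1/12 × (23328.0 − 256.000) = 1922.67.

S_1 ≈ 432247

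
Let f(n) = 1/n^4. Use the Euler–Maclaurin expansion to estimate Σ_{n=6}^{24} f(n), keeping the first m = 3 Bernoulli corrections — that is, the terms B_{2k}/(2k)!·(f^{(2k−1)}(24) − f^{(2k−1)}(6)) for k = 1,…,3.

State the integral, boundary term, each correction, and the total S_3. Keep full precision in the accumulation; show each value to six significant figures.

∫_6^24 1/x^4 dx evaluates to 0.00151910.
Endpoint term: (f(6) + f(24))/2 = (0.000771605 + 3.01408e-06)/2 = 0.000387310.
Running total after boundary: 0.00190641.
Order-1 term: 1/12 · (-5.02347e-07 − (-0.000514403)) = 4.28251e-05.
Running total after k=1: 0.00194923.
Order-2 term: −1/720 · (-2.61639e-08 − (-0.000428669)) = -5.95338e-07.
Running total after k=2: 0.00194864.
Order-3 term: 1/30240 · (-2.54371e-09 − (-0.000666819)) = 2.20508e-08.

S_3 ≈ 0.00194866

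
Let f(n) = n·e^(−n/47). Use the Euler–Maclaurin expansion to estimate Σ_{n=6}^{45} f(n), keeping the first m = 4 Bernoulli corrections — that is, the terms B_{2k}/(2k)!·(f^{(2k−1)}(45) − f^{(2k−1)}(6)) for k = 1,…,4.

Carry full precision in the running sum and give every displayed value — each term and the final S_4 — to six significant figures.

S_4 ≈ 543.815

The integral term ∫_6^45 x·e^(−x/47) dx = 532.600.
Endpoint term: (f(6) + f(45))/2 = (5.28092 + 17.2742)/2 = 11.2776.
So far: 543.877.
Correction k=1: B_{2}/2! · (f^{(1)}(45) − f^{(1)}(6)) = 1/12 · (0.0163350 − 0.767793) = -0.0626215.
Running total after k=1: 543.815.
Correction k=2: B_{4}/4! · (f^{(3)}(45) − f^{(3)}(6)) = −1/720 · (0.000354947 − 0.00114445) = 1.09654e-06.
Running total after k=2: 543.815.
Correction k=3: B_{6}/6! · (f^{(5)}(45) − f^{(5)}(6)) = 1/30240 · (3.18017e-07 − 8.78829e-07) = -1.85454e-11.
Running total after k=3: 543.815.
Correction k=4: B_{8}/8! · (f^{(7)}(45) − f^{(7)}(6)) = −1/1209600 · (2.15189e-10 − 5.61146e-10) = 2.86009e-16.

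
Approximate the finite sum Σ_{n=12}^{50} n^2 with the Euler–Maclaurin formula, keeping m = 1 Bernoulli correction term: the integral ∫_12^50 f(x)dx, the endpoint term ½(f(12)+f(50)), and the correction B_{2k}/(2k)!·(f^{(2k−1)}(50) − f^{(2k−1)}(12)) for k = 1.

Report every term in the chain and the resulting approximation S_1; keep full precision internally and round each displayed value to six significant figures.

S_1 ≈ 42419.0

∫_12^50 x^2 dx evaluates to 41090.7.
Endpoint term: (f(12) + f(50))/2 = (144.000 + 2500.00)/2 = 1322.00.
So far: 42412.7.
k=1: B_{2}/(2)! × [f^{(1)}(50) − f^{(1)}(12)] = 1/12 × (100.000 − 24.0000) = 6.33333.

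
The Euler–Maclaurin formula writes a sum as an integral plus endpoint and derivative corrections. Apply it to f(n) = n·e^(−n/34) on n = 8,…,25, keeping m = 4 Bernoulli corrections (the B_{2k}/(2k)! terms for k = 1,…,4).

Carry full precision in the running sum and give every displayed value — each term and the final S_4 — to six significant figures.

S_4 ≈ 176.112

Integral: ∫_8^25 x·e^(−x/34) dx = 166.998.
Boundary: ½(f(8) + f(25)) = ½(6.32271 + 11.9841) = 9.15341.
Integral + boundary = 176.152.
k=1: B_{2}/(2)! × [f^{(1)}(25) − f^{(1)}(8)] = 1/12 × (0.126891 − 0.604376) = -0.0397905.
Partial sum through k=1: 176.112.
k=2: B_{4}/(4)! × [f^{(3)}(25) − f^{(3)}(8)] = −1/720 × (0.000939117 − 0.00189018) = 1.32093e-06.
Partial sum through k=2: 176.112.
k=3: B_{6}/(6)! × [f^{(5)}(25) − f^{(5)}(8)] = 1/30240 × (1.52982e-06 − 2.81795e-06) = -4.25971e-11.
Partial sum through k=3: 176.112.
k=4: B_{8}/(8)! × [f^{(7)}(25) − f^{(7)}(8)] = −1/1209600 × (1.94399e-09 − 3.46090e-09) = 1.25406e-15.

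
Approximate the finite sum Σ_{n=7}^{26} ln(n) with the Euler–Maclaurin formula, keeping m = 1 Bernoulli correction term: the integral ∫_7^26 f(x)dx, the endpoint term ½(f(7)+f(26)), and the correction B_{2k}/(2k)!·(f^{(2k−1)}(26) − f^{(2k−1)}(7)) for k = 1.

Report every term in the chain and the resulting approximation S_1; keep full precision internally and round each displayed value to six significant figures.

S_1 ≈ 54.6824

∫_7^26 ln(x) dx evaluates to 52.0891.
Boundary: ½(f(7) + f(26)) = ½(1.94591 + 3.25810) = 2.60200.
So far: 54.6911.
Order-1 term: 1/12 · (0.0384615 − 0.142857) = -0.00869963.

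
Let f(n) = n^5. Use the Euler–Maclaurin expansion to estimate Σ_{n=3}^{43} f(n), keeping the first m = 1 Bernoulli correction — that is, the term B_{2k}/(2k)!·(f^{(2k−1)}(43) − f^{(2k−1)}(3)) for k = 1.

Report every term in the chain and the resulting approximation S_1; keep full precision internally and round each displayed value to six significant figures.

S_1 ≈ 1.12849e+09

∫_3^43 x^5 dx evaluates to 1.05356e+09.
Boundary: ½(f(3) + f(43)) = ½(243.000 + 1.47008e+08) = 7.35043e+07.
So far: 1.12706e+09.
Correction k=1: B_{2}/2! · (f^{(1)}(43) − f^{(1)}(3)) = 1/12 · (1.70940e+07 − 405.000) = 1.42447e+06.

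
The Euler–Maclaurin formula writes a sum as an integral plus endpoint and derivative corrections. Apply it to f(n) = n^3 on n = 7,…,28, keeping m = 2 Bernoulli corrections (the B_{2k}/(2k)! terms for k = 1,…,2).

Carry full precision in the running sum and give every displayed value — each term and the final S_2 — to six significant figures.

Integral: ∫_7^28 x^3 dx = 153064.
½[f(7) + f(28)] = ½[343.000 + 21952.0] = 11147.5.
So far: 164211.
Correction k=1: B_{2}/2! · (f^{(1)}(28) − f^{(1)}(7)) = 1/12 · (2352.00 − 147.000) = 183.750.
Running total after k=1: 164395.
Correction k=2: B_{4}/4! · (f^{(3)}(28) − f^{(3)}(7)) = −1/720 · (6.00000 − 6.00000) = 0.00000.

S_2 ≈ 164395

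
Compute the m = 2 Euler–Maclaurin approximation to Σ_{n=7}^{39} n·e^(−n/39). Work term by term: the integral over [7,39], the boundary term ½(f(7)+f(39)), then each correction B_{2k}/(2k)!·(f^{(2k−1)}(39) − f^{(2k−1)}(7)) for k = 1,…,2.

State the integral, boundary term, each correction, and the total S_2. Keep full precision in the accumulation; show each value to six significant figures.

S_2 ≈ 390.196

The integral term ∫_7^39 x·e^(−x/39) dx = 380.154.
Endpoint term: (f(7) + f(39))/2 = (5.84989 + 14.3473)/2 = 10.0986.
So far: 390.253.
Order-1 term: 1/12 · (0.00000 − 0.685701) = -0.0571418.
After k=1: 390.196.
Order-2 term: −1/720 · (0.000483734 − 0.00154970) = 1.48051e-06.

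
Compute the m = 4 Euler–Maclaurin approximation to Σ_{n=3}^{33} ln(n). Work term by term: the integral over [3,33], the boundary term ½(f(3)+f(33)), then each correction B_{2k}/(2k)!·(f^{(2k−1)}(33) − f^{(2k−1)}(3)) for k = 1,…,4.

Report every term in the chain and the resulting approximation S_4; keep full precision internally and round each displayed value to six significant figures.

S_4 ≈ 84.3613

Integral: ∫_3^33 ln(x) dx = 82.0889.
½[f(3) + f(33)] = ½[1.09861 + 3.49651] = 2.29756.
So far: 84.3865.
k=1: B_{2}/(2)! × [f^{(1)}(33) − f^{(1)}(3)] = 1/12 × (0.0303030 − 0.333333) = -0.0252525.
Partial sum through k=1: 84.3612.
k=2: B_{4}/(4)! × [f^{(3)}(33) − f^{(3)}(3)] = −1/720 × (5.56529e-05 − 0.0740741) = 0.000102803.
Partial sum through k=2: 84.3613.
k=3: B_{6}/(6)! × [f^{(5)}(33) − f^{(5)}(3)] = 1/30240 × (6.13256e-07 − 0.0987654) = -3.26603e-06.
Partial sum through k=3: 84.3613.
k=4: B_{8}/(8)! × [f^{(7)}(33) − f^{(7)}(3)] = −1/1209600 × (1.68941e-08 − 0.329218) = 2.72171e-07.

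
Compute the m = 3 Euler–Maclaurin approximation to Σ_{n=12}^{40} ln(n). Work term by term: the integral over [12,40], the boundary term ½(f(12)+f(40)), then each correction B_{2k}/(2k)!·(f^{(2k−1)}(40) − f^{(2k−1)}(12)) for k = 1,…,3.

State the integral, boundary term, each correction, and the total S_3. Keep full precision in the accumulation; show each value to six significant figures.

Integral: ∫_12^40 ln(x) dx = 89.7363.
½[f(12) + f(40)] = ½[2.48491 + 3.68888] = 3.08689.
Running total after boundary: 92.8232.
Order-1 term: 1/12 · (0.0250000 − 0.0833333) = -0.00486111.
Partial sum through k=1: 92.8183.
Order-2 term: −1/720 · (3.12500e-05 − 0.00115741) = 1.56411e-06.
Partial sum through k=2: 92.8183.
Order-3 term: 1/30240 · (2.34375e-07 − 9.64506e-05) = -3.18175e-09.

S_3 ≈ 92.8183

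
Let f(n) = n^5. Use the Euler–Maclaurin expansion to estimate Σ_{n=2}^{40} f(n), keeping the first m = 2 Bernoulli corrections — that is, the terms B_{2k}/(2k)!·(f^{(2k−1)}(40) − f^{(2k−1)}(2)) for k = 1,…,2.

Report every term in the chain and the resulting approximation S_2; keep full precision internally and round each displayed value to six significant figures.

S_2 ≈ 7.34933e+08

The integral term ∫_2^40 x^5 dx = 6.82667e+08.
Boundary: ½(f(2) + f(40)) = ½(32.0000 + 1.02400e+08) = 5.12000e+07.
So far: 7.33867e+08.
Order-1 term: 1/12 · (1.28000e+07 − 80.0000) = 1.06666e+06.
After k=1: 7.34933e+08.
Order-2 term: −1/720 · (96000.0 − 240.000) = -133.000.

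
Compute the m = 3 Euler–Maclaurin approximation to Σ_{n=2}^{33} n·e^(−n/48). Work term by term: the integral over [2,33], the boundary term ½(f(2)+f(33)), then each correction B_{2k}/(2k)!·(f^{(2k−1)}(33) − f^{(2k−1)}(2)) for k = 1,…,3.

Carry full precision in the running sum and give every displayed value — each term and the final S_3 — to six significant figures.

S_3 ≈ 356.238

The integral term ∫_2^33 x·e^(−x/48) dx = 347.046.
Boundary: ½(f(2) + f(33)) = ½(1.91838 + 16.5934) = 9.25591.
So far: 356.301.
k=1: B_{2}/(2)! × [f^{(1)}(33) − f^{(1)}(2)] = 1/12 × (0.157135 − 0.919223) = -0.0635074.
Running total after k=1: 356.238.
k=2: B_{4}/(4)! × [f^{(3)}(33) − f^{(3)}(2)] = −1/720 × (0.000504687 − 0.00123160) = 1.00960e-06.
Running total after k=2: 356.238.
k=3: B_{6}/(6)! × [f^{(5)}(33) − f^{(5)}(2)] = 1/30240 × (4.08495e-07 − 8.95932e-07) = -1.61190e-11.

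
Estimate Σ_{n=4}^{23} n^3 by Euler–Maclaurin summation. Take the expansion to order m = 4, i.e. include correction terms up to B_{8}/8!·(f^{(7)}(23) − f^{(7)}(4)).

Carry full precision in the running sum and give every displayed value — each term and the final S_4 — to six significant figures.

S_4 ≈ 76140.0

Integral: ∫_4^23 x^3 dx = 69896.2.
½[f(4) + f(23)] = ½[64.0000 + 12167.0] = 6115.50.
So far: 76011.8.
k=1: B_{2}/(2)! × [f^{(1)}(23) − f^{(1)}(4)] = 1/12 × (1587.00 − 48.0000) = 128.250.
After k=1: 76140.0.
k=2: B_{4}/(4)! × [f^{(3)}(23) − f^{(3)}(4)] = −1/720 × (6.00000 − 6.00000) = 0.00000.
After k=2: 76140.0.
k=3: B_{6}/(6)! × [f^{(5)}(23) − f^{(5)}(4)] = 1/30240 × (0.00000 − 0.00000) = 0.00000.
After k=3: 76140.0.
k=4: B_{8}/(8)! × [f^{(7)}(23) − f^{(7)}(4)] = −1/1209600 × (0.00000 − 0.00000) = 0.00000.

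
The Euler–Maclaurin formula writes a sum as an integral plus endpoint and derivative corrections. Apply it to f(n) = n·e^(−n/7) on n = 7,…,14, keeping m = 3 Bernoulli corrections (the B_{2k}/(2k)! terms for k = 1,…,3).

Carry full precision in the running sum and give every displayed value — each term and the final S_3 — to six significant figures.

The integral term ∫_7^14 x·e^(−x/7) dx = 16.1579.
½[f(7) + f(14)] = ½[2.57516 + 1.89469] = 2.23493.
So far: 18.3928.
Correction k=1: B_{2}/2! · (f^{(1)}(14) − f^{(1)}(7)) = 1/12 · (-0.135335 − 0.00000) = -0.0112779.
Running total after k=1: 18.3815.
Correction k=2: B_{4}/4! · (f^{(3)}(14) − f^{(3)}(7)) = −1/720 · (0.00276194 − 0.0150155) = 1.70188e-05.
Running total after k=2: 18.3816.
Correction k=3: B_{6}/6! · (f^{(5)}(14) − f^{(5)}(7)) = 1/30240 · (0.000169099 − 0.000612877) = -1.46752e-08.

S_3 ≈ 18.3816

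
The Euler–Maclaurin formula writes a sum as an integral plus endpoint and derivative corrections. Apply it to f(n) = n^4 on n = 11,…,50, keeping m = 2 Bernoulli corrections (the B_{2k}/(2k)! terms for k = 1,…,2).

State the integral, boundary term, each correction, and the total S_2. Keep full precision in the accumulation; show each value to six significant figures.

∫_11^50 x^4 dx evaluates to 6.24678e+07.
½[f(11) + f(50)] = ½[14641.0 + 6.25000e+06] = 3.13232e+06.
Running total after boundary: 6.56001e+07.
Order-1 term: 1/12 · (500000 − 5324.00) = 41223.0.
After k=1: 6.56413e+07.
Order-2 term: −1/720 · (1200.00 − 264.000) = -1.30000.

S_2 ≈ 6.56413e+07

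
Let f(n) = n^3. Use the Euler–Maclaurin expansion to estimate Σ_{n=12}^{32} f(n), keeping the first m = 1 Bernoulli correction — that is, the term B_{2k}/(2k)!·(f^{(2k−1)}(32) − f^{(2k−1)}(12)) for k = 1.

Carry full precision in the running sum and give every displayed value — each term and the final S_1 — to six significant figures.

S_1 ≈ 274428

∫_12^32 x^3 dx evaluates to 256960.
Boundary: ½(f(12) + f(32)) = ½(1728.00 + 32768.0) = 17248.0.
Integral + boundary = 274208.
Order-1 term: 1/12 · (3072.00 − 432.000) = 220.000.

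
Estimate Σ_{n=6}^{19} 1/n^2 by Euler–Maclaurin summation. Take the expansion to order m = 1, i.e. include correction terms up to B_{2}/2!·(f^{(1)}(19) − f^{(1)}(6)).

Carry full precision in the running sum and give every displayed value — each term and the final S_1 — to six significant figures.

The integral term ∫_6^19 1/x^2 dx = 0.114035.
Boundary: ½(f(6) + f(19)) = ½(0.0277778 + 0.00277008) = 0.0152739.
Integral + boundary = 0.129309.
Correction k=1: B_{2}/2! · (f^{(1)}(19) − f^{(1)}(6)) = 1/12 · (-0.000291588 − (-0.00925926)) = 0.000747306.

S_1 ≈ 0.130056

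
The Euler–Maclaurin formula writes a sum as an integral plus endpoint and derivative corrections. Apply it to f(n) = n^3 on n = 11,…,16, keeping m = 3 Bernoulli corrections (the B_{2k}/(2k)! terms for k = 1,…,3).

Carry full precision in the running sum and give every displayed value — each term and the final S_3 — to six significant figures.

S_3 ≈ 15471.0

The integral term ∫_11^16 x^3 dx = 12723.8.
½[f(11) + f(16)] = ½[1331.00 + 4096.00] = 2713.50.
Running total after boundary: 15437.2.
Correction k=1: B_{2}/2! · (f^{(1)}(16) − f^{(1)}(11)) = 1/12 · (768.000 − 363.000) = 33.7500.
Partial sum through k=1: 15471.0.
Correction k=2: B_{4}/4! · (f^{(3)}(16) − f^{(3)}(11)) = −1/720 · (6.00000 − 6.00000) = 0.00000.
Partial sum through k=2: 15471.0.
Correction k=3: B_{6}/6! · (f^{(5)}(16) − f^{(5)}(11)) = 1/30240 · (0.00000 − 0.00000) = 0.00000.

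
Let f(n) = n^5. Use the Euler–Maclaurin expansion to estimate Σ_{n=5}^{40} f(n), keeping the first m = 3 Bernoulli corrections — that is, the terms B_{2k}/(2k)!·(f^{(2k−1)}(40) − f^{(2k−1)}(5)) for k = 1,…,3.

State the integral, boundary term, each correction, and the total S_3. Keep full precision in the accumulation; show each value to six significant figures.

The integral term ∫_5^40 x^5 dx = 6.82664e+08.
Boundary: ½(f(5) + f(40)) = ½(3125.00 + 1.02400e+08) = 5.12016e+07.
Integral + boundary = 7.33866e+08.
Order-1 term: 1/12 · (1.28000e+07 − 3125.00) = 1.06641e+06.
Running total after k=1: 7.34932e+08.
Order-2 term: −1/720 · (96000.0 − 1500.00) = -131.250.
Running total after k=2: 7.34932e+08.
Order-3 term: 1/30240 · (120.000 − 120.000) = 0.00000.

S_3 ≈ 7.34932e+08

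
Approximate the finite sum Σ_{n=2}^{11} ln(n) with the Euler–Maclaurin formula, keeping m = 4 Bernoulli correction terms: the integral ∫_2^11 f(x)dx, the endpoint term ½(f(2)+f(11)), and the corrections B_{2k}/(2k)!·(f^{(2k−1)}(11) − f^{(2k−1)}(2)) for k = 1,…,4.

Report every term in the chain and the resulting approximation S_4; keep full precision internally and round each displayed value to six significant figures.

S_4 ≈ 17.5023

Integral: ∫_2^11 ln(x) dx = 15.9906.
Endpoint term: (f(2) + f(11))/2 = (0.693147 + 2.39790)/2 = 1.54552.
So far: 17.5361.
Order-1 term: 1/12 · (0.0909091 − 0.500000) = -0.0340909.
Running total after k=1: 17.5020.
Order-2 term: −1/720 · (0.00150263 − 0.250000) = 0.000345135.
Running total after k=2: 17.5023.
Order-3 term: 1/30240 · (0.000149021 − 0.750000) = -2.47967e-05.
Running total after k=3: 17.5023.
Order-4 term: −1/1209600 · (3.69474e-05 − 5.62500) = 4.65027e-06.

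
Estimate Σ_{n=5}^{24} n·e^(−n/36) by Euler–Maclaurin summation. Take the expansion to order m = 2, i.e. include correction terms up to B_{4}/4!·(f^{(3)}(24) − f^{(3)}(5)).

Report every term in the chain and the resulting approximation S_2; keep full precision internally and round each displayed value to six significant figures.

S_2 ≈ 183.907

Integral: ∫_5^24 x·e^(−x/36) dx = 175.618.
Endpoint term: (f(5) + f(24))/2 = (4.35162 + 12.3220)/2 = 8.33682.
So far: 183.955.
Correction k=1: B_{2}/2! · (f^{(1)}(24) − f^{(1)}(5)) = 1/12 · (0.171139 − 0.749446) = -0.0481923.
Partial sum through k=1: 183.907.
Correction k=2: B_{4}/4! · (f^{(3)}(24) − f^{(3)}(5)) = −1/720 · (0.000924362 − 0.00192137) = 1.38473e-06.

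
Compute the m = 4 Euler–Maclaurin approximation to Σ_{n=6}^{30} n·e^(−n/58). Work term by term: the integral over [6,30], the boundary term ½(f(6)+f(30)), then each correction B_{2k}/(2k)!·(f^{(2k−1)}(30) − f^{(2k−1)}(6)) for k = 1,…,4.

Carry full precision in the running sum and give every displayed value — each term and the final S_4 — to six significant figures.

∫_6^30 x·e^(−x/58) dx evaluates to 304.379.
½[f(6) + f(30)] = ½[5.41034 + 17.8849] = 11.6476.
Running total after boundary: 316.027.
Correction k=1: B_{2}/2! · (f^{(1)}(30) − f^{(1)}(6)) = 1/12 · (0.287803 − 0.808441) = -0.0433865.
After k=1: 315.983.
Correction k=2: B_{4}/4! · (f^{(3)}(30) − f^{(3)}(6)) = −1/720 · (0.000439991 − 0.000776423) = 4.67267e-07.
After k=2: 315.983.
Correction k=3: B_{6}/6! · (f^{(5)}(30) − f^{(5)}(6)) = 1/30240 · (2.36156e-07 − 3.90168e-07) = -5.09299e-12.
After k=3: 315.983.
Correction k=4: B_{8}/8! · (f^{(7)}(30) − f^{(7)}(6)) = −1/1209600 · (1.01521e-10 − 1.63357e-10) = 5.11206e-17.

S_4 ≈ 315.983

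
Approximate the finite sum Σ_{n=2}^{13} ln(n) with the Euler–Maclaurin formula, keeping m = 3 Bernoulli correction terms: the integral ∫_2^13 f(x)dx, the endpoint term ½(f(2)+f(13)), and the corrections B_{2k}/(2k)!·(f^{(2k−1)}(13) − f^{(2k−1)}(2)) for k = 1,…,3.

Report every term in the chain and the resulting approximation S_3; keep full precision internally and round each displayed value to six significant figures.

S_3 ≈ 22.5522

∫_2^13 ln(x) dx evaluates to 20.9580.
Endpoint term: (f(2) + f(13))/2 = (0.693147 + 2.56495)/2 = 1.62905.
Running total after boundary: 22.5871.
Order-1 term: 1/12 · (0.0769231 − 0.500000) = -0.0352564.
Running total after k=1: 22.5518.
Order-2 term: −1/720 · (0.000910332 − 0.250000) = 0.000345958.
Running total after k=2: 22.5522.
Order-3 term: 1/30240 · (6.46390e-05 − 0.750000) = -2.47994e-05.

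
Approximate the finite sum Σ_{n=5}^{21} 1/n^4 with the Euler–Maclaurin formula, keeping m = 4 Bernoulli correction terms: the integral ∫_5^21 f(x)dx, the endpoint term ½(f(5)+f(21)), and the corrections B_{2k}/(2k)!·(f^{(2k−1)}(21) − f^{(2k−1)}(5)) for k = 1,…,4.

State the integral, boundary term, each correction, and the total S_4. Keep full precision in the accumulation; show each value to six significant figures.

The integral term ∫_5^21 1/x^4 dx = 0.00263067.
½[f(5) + f(21)] = ½[0.00160000 + 5.14189e-06] = 0.000802571.
Running total after boundary: 0.00343324.
Order-1 term: 1/12 · (-9.79408e-07 − (-0.00128000)) = 0.000106585.
Running total after k=1: 0.00353983.
Order-2 term: −1/720 · (-6.66264e-08 − (-0.00153600)) = -2.13324e-06.
Running total after k=2: 0.00353770.
Order-3 term: 1/30240 · (-8.46049e-09 − (-0.00344064)) = 1.13777e-07.
Running total after k=3: 0.00353781.
Order-4 term: −1/1209600 · (-1.72663e-09 − (-0.0123863)) = -1.02400e-08.

S_4 ≈ 0.00353780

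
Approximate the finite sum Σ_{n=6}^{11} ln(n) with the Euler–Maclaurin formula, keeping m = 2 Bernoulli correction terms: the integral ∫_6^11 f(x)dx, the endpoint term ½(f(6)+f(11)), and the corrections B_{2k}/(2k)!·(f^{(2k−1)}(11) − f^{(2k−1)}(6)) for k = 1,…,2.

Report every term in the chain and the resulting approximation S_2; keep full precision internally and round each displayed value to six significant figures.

The integral term ∫_6^11 ln(x) dx = 10.6263.
Endpoint term: (f(6) + f(11))/2 = (1.79176 + 2.39790)/2 = 2.09483.
So far: 12.7211.
Correction k=1: B_{2}/2! · (f^{(1)}(11) − f^{(1)}(6)) = 1/12 · (0.0909091 − 0.166667) = -0.00631313.
Running total after k=1: 12.7148.
Correction k=2: B_{4}/4! · (f^{(3)}(11) − f^{(3)}(6)) = −1/720 · (0.00150263 − 0.00925926) = 1.07731e-05.

S_2 ≈ 12.7148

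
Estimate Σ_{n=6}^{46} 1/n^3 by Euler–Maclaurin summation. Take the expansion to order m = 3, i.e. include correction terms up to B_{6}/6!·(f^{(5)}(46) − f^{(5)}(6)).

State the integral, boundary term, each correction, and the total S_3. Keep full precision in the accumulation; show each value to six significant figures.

The integral term ∫_6^46 1/x^3 dx = 0.0136526.
Endpoint term: (f(6) + f(46))/2 = (0.00462963 + 1.02737e-05)/2 = 0.00231995.
So far: 0.0159725.
Order-1 term: 1/12 · (-6.70023e-07 − (-0.00231481)) = 0.000192845.
After k=1: 0.0161654.
Order-2 term: −1/720 · (-6.33292e-09 − (-0.00128601)) = -1.78611e-06.
After k=2: 0.0161636.
Order-3 term: 1/30240 · (-1.25701e-10 − (-0.00150034)) = 4.96145e-08.

S_3 ≈ 0.0161637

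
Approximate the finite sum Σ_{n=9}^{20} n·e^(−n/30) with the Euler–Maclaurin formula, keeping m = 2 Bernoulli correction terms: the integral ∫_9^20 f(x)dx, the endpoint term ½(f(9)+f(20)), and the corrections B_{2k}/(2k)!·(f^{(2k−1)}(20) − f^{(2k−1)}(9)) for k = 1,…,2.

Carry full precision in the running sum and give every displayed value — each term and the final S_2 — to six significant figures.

S_2 ≈ 105.071

The integral term ∫_9^20 x·e^(−x/30) dx = 96.6316.
Boundary: ½(f(9) + f(20)) = ½(6.66736 + 10.2683) = 8.46785.
Running total after boundary: 105.099.
Order-1 term: 1/12 · (0.171139 − 0.518573) = -0.0289528.
Running total after k=1: 105.071.
Order-2 term: −1/720 · (0.00133108 − 0.00222245) = 1.23802e-06.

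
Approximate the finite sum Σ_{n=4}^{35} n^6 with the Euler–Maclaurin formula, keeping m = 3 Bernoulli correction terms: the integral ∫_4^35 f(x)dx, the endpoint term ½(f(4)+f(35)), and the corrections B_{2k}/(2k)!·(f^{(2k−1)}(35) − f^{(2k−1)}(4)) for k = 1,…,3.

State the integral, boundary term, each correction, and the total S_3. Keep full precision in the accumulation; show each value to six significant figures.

S_3 ≈ 1.01367e+10

∫_4^35 x^6 dx evaluates to 9.19133e+09.
Endpoint term: (f(4) + f(35))/2 = (4096.00 + 1.83827e+09)/2 = 9.19135e+08.
So far: 1.01105e+10.
k=1: B_{2}/(2)! × [f^{(1)}(35) − f^{(1)}(4)] = 1/12 × (3.15131e+08 − 6144.00) = 2.62604e+07.
After k=1: 1.01367e+10.
k=2: B_{4}/(4)! × [f^{(3)}(35) − f^{(3)}(4)] = −1/720 × (5.14500e+06 − 7680.00) = -7135.17.
After k=2: 1.01367e+10.
k=3: B_{6}/(6)! × [f^{(5)}(35) − f^{(5)}(4)] = 1/30240 × (25200.0 − 2880.00) = 0.738095.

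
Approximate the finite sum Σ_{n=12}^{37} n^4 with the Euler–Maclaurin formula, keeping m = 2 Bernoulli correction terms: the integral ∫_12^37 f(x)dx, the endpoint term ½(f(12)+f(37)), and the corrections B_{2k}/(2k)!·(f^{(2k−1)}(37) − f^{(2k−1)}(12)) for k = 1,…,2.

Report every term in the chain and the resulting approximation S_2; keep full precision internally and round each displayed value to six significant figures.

Integral: ∫_12^37 x^4 dx = 1.38190e+07.
½[f(12) + f(37)] = ½[20736.0 + 1.87416e+06] = 947448.
Running total after boundary: 1.47665e+07.
Correction k=1: B_{2}/2! · (f^{(1)}(37) − f^{(1)}(12)) = 1/12 · (202612 − 6912.00) = 16308.3.
Running total after k=1: 1.47828e+07.
Correction k=2: B_{4}/4! · (f^{(3)}(37) − f^{(3)}(12)) = −1/720 · (888.000 − 288.000) = -0.833333.

S_2 ≈ 1.47828e+07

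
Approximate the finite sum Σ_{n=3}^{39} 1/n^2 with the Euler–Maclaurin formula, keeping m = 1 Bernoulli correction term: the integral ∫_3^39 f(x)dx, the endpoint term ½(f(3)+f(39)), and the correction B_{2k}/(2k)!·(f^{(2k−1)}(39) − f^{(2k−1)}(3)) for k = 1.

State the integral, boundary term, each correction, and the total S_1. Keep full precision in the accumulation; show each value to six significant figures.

S_1 ≈ 0.369747

∫_3^39 1/x^2 dx evaluates to 0.307692.
½[f(3) + f(39)] = ½[0.111111 + 0.000657462] = 0.0558843.
Integral + boundary = 0.363577.
Correction k=1: B_{2}/2! · (f^{(1)}(39) − f^{(1)}(3)) = 1/12 · (-3.37160e-05 − (-0.0740741)) = 0.00617003.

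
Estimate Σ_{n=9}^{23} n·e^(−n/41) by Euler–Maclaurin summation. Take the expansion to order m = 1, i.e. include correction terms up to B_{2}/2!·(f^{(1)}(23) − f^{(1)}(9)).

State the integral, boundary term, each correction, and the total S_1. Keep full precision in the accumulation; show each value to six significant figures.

S_1 ≈ 158.719

Integral: ∫_9^23 x·e^(−x/41) dx = 148.575.
Boundary: ½(f(9) + f(23)) = ½(7.22619 + 13.1250) = 10.1756.
Running total after boundary: 158.751.
Correction k=1: B_{2}/2! · (f^{(1)}(23) − f^{(1)}(9)) = 1/12 · (0.250530 − 0.626662) = -0.0313443.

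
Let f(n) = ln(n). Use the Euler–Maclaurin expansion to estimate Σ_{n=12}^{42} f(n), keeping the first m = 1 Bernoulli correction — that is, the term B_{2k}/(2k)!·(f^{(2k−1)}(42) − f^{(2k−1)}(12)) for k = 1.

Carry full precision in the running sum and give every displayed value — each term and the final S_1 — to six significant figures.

S_1 ≈ 100.270

∫_12^42 ln(x) dx evaluates to 97.1632.
Endpoint term: (f(12) + f(42))/2 = (2.48491 + 3.73767)/2 = 3.11129.
Running total after boundary: 100.275.
Correction k=1: B_{2}/2! · (f^{(1)}(42) − f^{(1)}(12)) = 1/12 · (0.0238095 − 0.0833333) = -0.00496032.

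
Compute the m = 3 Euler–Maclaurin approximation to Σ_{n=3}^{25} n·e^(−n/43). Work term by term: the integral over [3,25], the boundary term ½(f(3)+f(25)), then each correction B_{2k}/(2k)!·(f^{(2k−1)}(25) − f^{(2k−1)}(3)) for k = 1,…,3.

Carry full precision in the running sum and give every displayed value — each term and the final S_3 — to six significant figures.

∫_3^25 x·e^(−x/43) dx evaluates to 209.844.
Boundary: ½(f(3) + f(25)) = ½(2.79783 + 13.9779) = 8.38789.
Running total after boundary: 218.232.
Correction k=1: B_{2}/2! · (f^{(1)}(25) − f^{(1)}(3)) = 1/12 · (0.234049 − 0.867545) = -0.0527913.
After k=1: 218.179.
Correction k=2: B_{4}/4! · (f^{(3)}(25) − f^{(3)}(3)) = −1/720 · (0.000731360 − 0.00147797) = 1.03696e-06.
After k=2: 218.179.
Correction k=3: B_{6}/6! · (f^{(5)}(25) − f^{(5)}(3)) = 1/30240 · (7.22628e-07 − 1.34491e-06) = -2.05782e-11.

S_3 ≈ 218.179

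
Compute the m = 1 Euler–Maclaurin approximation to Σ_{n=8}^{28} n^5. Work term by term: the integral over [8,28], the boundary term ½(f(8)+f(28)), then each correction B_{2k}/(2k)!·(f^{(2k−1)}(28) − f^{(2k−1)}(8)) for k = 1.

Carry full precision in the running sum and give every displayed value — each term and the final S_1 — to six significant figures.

∫_8^28 x^5 dx evaluates to 8.02714e+07.
Boundary: ½(f(8) + f(28)) = ½(32768.0 + 1.72104e+07) = 8.62157e+06.
So far: 8.88929e+07.
k=1: B_{2}/(2)! × [f^{(1)}(28) − f^{(1)}(8)] = 1/12 × (3.07328e+06 − 20480.0) = 254400.

S_1 ≈ 8.91473e+07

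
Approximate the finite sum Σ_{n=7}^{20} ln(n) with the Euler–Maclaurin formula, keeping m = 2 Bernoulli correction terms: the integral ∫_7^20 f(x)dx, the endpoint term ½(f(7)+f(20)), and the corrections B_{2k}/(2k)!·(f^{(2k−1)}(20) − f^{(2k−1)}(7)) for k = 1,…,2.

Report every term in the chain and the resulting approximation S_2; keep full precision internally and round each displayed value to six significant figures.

S_2 ≈ 35.7564

Integral: ∫_7^20 ln(x) dx = 33.2933.
Endpoint term: (f(7) + f(20))/2 = (1.94591 + 2.99573)/2 = 2.47082.
So far: 35.7641.
Order-1 term: 1/12 · (0.0500000 − 0.142857) = -0.00773810.
After k=1: 35.7564.
Order-2 term: −1/720 · (0.000250000 − 0.00583090) = 7.75126e-06.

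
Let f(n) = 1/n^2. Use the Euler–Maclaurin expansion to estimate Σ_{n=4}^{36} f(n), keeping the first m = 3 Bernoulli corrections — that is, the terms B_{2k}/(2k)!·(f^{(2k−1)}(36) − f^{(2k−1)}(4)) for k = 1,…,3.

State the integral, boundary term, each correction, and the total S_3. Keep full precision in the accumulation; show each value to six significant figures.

The integral term ∫_4^36 1/x^2 dx = 0.222222.
Endpoint term: (f(4) + f(36))/2 = (0.0625000 + 0.000771605)/2 = 0.0316358.
Running total after boundary: 0.253858.
k=1: B_{2}/(2)! × [f^{(1)}(36) − f^{(1)}(4)] = 1/12 × (-4.28669e-05 − (-0.0312500)) = 0.00260059.
Running total after k=1: 0.256459.
k=2: B_{4}/(4)! × [f^{(3)}(36) − f^{(3)}(4)] = −1/720 × (-3.96916e-07 − (-0.0234375)) = -3.25515e-05.
Running total after k=2: 0.256426.
k=3: B_{6}/(6)! × [f^{(5)}(36) − f^{(5)}(4)] = 1/30240 × (-9.18787e-09 − (-0.0439453)) = 1.45322e-06.

S_3 ≈ 0.256428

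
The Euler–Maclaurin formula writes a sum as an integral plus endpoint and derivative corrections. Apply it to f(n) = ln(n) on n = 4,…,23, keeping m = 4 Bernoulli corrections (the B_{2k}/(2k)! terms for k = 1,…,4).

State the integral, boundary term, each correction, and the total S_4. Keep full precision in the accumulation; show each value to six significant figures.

∫_4^23 ln(x) dx evaluates to 47.5712.
Boundary: ½(f(4) + f(23)) = ½(1.38629 + 3.13549) = 2.26089.
Integral + boundary = 49.8321.
Correction k=1: B_{2}/2! · (f^{(1)}(23) − f^{(1)}(4)) = 1/12 · (0.0434783 − 0.250000) = -0.0172101.
Running total after k=1: 49.8149.
Correction k=2: B_{4}/4! · (f^{(3)}(23) − f^{(3)}(4)) = −1/720 · (0.000164379 − 0.0312500) = 4.31745e-05.
Running total after k=2: 49.8149.
Correction k=3: B_{6}/6! · (f^{(5)}(23) − f^{(5)}(4)) = 1/30240 · (3.72883e-06 − 0.0234375) = -7.74926e-07.
Running total after k=3: 49.8149.
Correction k=4: B_{8}/8! · (f^{(7)}(23) − f^{(7)}(4)) = −1/1209600 · (2.11465e-07 − 0.0439453) = 3.63303e-08.

S_4 ≈ 49.8149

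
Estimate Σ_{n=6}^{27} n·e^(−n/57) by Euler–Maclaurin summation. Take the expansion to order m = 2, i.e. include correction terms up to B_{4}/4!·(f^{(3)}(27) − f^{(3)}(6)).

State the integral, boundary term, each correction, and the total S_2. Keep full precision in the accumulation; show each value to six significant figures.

∫_6^27 x·e^(−x/57) dx evaluates to 250.709.
Endpoint term: (f(6) + f(27))/2 = (5.40053 + 16.8130)/2 = 11.1068.
Integral + boundary = 261.815.
Correction k=1: B_{2}/2! · (f^{(1)}(27) − f^{(1)}(6)) = 1/12 · (0.327739 − 0.805342) = -0.0398002.
After k=1: 261.776.
Correction k=2: B_{4}/4! · (f^{(3)}(27) − f^{(3)}(6)) = −1/720 · (0.000484194 − 0.000801944) = 4.41320e-07.

S_2 ≈ 261.776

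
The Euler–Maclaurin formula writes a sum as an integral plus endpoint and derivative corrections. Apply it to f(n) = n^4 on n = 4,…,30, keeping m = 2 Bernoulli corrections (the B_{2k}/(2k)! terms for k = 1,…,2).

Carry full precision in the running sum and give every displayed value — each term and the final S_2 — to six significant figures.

∫_4^30 x^4 dx evaluates to 4.85980e+06.
Boundary: ½(f(4) + f(30)) = ½(256.000 + 810000) = 405128.
So far: 5.26492e+06.
Correction k=1: B_{2}/2! · (f^{(1)}(30) − f^{(1)}(4)) = 1/12 · (108000 − 256.000) = 8978.67.
After k=1: 5.27390e+06.
Correction k=2: B_{4}/4! · (f^{(3)}(30) − f^{(3)}(4)) = −1/720 · (720.000 − 96.0000) = -0.866667.

S_2 ≈ 5.27390e+06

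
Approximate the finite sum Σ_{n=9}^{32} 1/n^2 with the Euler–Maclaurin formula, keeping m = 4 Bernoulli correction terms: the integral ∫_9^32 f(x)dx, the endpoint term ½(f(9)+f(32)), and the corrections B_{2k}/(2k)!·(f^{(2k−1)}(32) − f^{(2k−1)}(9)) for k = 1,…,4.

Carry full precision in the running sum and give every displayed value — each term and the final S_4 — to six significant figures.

S_4 ≈ 0.0867452

Integral: ∫_9^32 1/x^2 dx = 0.0798611.
Endpoint term: (f(9) + f(32))/2 = (0.0123457 + 0.000976562)/2 = 0.00666112.
Running total after boundary: 0.0865222.
k=1: B_{2}/(2)! × [f^{(1)}(32) − f^{(1)}(9)] = 1/12 × (-6.10352e-05 − (-0.00274348)) = 0.000223537.
Running total after k=1: 0.0867458.
k=2: B_{4}/(4)! × [f^{(3)}(32) − f^{(3)}(9)] = −1/720 × (-7.15256e-07 − (-0.000406442)) = -5.63510e-07.
Running total after k=2: 0.0867452.
k=3: B_{6}/(6)! × [f^{(5)}(32) − f^{(5)}(9)] = 1/30240 × (-2.09548e-08 − (-0.000150534)) = 4.97729e-09.
Running total after k=3: 0.0867452.
k=4: B_{8}/(8)! × [f^{(7)}(32) − f^{(7)}(9)] = −1/1209600 × (-1.14596e-09 − (-0.000104073)) = -8.60382e-11.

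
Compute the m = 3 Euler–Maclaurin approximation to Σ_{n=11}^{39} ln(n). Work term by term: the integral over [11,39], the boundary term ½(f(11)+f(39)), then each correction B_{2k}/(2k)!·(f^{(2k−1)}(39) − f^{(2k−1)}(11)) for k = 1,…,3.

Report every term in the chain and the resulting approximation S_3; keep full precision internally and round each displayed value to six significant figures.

S_3 ≈ 91.5273

∫_11^39 ln(x) dx evaluates to 88.5021.
Boundary: ½(f(11) + f(39)) = ½(2.39790 + 3.66356) = 3.03073.
So far: 91.5328.
Correction k=1: B_{2}/2! · (f^{(1)}(39) − f^{(1)}(11)) = 1/12 · (0.0256410 − 0.0909091) = -0.00543901.
After k=1: 91.5273.
Correction k=2: B_{4}/4! · (f^{(3)}(39) − f^{(3)}(11)) = −1/720 · (3.37160e-05 − 0.00150263) = 2.04016e-06.
After k=2: 91.5273.
Correction k=3: B_{6}/6! · (f^{(5)}(39) − f^{(5)}(11)) = 1/30240 · (2.66004e-07 − 0.000149021) = -4.91915e-09.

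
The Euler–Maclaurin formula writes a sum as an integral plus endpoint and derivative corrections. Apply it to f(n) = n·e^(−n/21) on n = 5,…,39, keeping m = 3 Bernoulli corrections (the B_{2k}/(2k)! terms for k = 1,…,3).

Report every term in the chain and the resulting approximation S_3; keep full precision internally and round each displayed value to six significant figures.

S_3 ≈ 238.562

The integral term ∫_5^39 x·e^(−x/21) dx = 233.609.
½[f(5) + f(39)] = ½[3.94064 + 6.08860] = 5.01462.
Integral + boundary = 238.624.
Order-1 term: 1/12 · (-0.133815 − 0.600478) = -0.0611911.
After k=1: 238.562.
Order-2 term: −1/720 · (0.000404582 − 0.00493590) = 6.29350e-06.
After k=2: 238.562.
Order-3 term: 1/30240 · (2.52290e-06 − 1.92975e-05) = -5.54714e-10.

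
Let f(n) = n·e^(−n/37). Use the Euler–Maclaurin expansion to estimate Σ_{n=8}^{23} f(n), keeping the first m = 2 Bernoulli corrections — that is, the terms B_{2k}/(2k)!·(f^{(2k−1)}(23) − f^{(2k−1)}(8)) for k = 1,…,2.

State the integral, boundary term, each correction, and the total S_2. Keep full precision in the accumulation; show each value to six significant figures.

Integral: ∫_8^23 x·e^(−x/37) dx = 148.958.
Boundary: ½(f(8) + f(23)) = ½(6.44449 + 12.3527) = 9.39858.
Integral + boundary = 158.356.
Correction k=1: B_{2}/2! · (f^{(1)}(23) − f^{(1)}(8)) = 1/12 · (0.203217 − 0.631386) = -0.0356807.
Running total after k=1: 158.321.
Correction k=2: B_{4}/4! · (f^{(3)}(23) − f^{(3)}(8)) = −1/720 · (0.000933062 − 0.00163806) = 9.79167e-07.

S_2 ≈ 158.321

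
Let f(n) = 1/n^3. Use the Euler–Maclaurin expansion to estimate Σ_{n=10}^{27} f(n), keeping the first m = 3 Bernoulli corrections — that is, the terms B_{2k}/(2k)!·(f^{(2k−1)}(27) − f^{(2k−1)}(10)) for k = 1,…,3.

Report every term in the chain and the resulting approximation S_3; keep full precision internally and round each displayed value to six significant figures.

S_3 ≈ 0.00486398

The integral term ∫_10^27 1/x^3 dx = 0.00431413.
Boundary: ½(f(10) + f(27)) = ½(0.00100000 + 5.08053e-05) = 0.000525403.
Integral + boundary = 0.00483953.
Correction k=1: B_{2}/2! · (f^{(1)}(27) − f^{(1)}(10)) = 1/12 · (-5.64503e-06 − (-0.000300000)) = 2.45296e-05.
After k=1: 0.00486406.
Correction k=2: B_{4}/4! · (f^{(3)}(27) − f^{(3)}(10)) = −1/720 · (-1.54870e-07 − (-6.00000e-05)) = -8.31182e-08.
After k=2: 0.00486398.
Correction k=3: B_{6}/6! · (f^{(5)}(27) − f^{(5)}(10)) = 1/30240 · (-8.92258e-09 − (-2.52000e-05)) = 8.33038e-10.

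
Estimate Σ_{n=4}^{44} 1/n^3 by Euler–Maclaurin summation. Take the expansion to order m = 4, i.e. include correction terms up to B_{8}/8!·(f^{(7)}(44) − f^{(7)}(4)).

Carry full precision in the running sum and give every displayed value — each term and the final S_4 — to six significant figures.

S_4 ≈ 0.0397674

The integral term ∫_4^44 1/x^3 dx = 0.0309917.
½[f(4) + f(44)] = ½[0.0156250 + 1.17393e-05] = 0.00781837.
Integral + boundary = 0.0388101.
Correction k=1: B_{2}/2! · (f^{(1)}(44) − f^{(1)}(4)) = 1/12 · (-8.00406e-07 − (-0.0117188)) = 0.000976496.
Running total after k=1: 0.0397866.
Correction k=2: B_{4}/4! · (f^{(3)}(44) − f^{(3)}(4)) = −1/720 · (-8.26866e-09 − (-0.0146484)) = -2.03450e-05.
Running total after k=2: 0.0397663.
Correction k=3: B_{6}/6! · (f^{(5)}(44) − f^{(5)}(4)) = 1/30240 · (-1.79382e-10 − (-0.0384521)) = 1.27157e-06.
Running total after k=3: 0.0397675.
Correction k=4: B_{8}/8! · (f^{(7)}(44) − f^{(7)}(4)) = −1/1209600 · (-6.67124e-12 − (-0.173035)) = -1.43051e-07.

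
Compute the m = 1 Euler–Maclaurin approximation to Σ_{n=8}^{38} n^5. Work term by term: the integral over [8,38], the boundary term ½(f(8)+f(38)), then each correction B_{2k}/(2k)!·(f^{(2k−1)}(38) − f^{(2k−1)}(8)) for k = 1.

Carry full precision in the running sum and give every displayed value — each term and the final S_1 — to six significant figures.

Integral: ∫_8^38 x^5 dx = 5.01779e+08.
Boundary: ½(f(8) + f(38)) = ½(32768.0 + 7.92352e+07) = 3.96340e+07.
So far: 5.41413e+08.
Order-1 term: 1/12 · (1.04257e+07 − 20480.0) = 867100.

S_1 ≈ 5.42280e+08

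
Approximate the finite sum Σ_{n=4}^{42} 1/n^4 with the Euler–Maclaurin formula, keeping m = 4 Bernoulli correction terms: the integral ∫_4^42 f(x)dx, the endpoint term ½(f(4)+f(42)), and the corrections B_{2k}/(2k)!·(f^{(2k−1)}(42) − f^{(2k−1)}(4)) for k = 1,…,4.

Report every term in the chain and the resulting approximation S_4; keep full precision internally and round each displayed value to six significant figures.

The integral term ∫_4^42 1/x^4 dx = 0.00520383.
½[f(4) + f(42)] = ½[0.00390625 + 3.21368e-07] = 0.00195329.
Running total after boundary: 0.00715712.
k=1: B_{2}/(2)! × [f^{(1)}(42) − f^{(1)}(4)] = 1/12 × (-3.06065e-08 − (-0.00390625)) = 0.000325518.
Running total after k=1: 0.00748264.
k=2: B_{4}/(4)! × [f^{(3)}(42) − f^{(3)}(4)] = −1/720 × (-5.20519e-10 − (-0.00732422)) = -1.01725e-05.
Running total after k=2: 0.00747247.
k=3: B_{6}/(6)! × [f^{(5)}(42) − f^{(5)}(4)] = 1/30240 × (-1.65244e-11 − (-0.0256348)) = 8.47711e-07.
Running total after k=3: 0.00747331.
k=4: B_{8}/(8)! × [f^{(7)}(42) − f^{(7)}(4)] = −1/1209600 × (-8.43082e-13 − (-0.144196)) = -1.19209e-07.

S_4 ≈ 0.00747319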